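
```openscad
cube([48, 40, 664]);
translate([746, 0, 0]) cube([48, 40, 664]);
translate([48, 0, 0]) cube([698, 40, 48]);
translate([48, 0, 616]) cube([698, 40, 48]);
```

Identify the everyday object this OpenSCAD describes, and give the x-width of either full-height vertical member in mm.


A picture frame. The border width is 48 mm.

Four thin pieces enclosing a rectangular opening — a picture frame. The two full-height stiles are 664 mm tall; the top rail sits at z = 616 and is 48 mm tall, so the border above the opening is 664 − 616 = 48 mm, matching the stile x-width.


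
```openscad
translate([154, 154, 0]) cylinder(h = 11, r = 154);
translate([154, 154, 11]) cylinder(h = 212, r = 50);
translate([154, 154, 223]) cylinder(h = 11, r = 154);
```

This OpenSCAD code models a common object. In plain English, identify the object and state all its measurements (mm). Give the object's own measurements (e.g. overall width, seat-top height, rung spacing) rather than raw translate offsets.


A spool: two coaxial disc flanges of radius 154 mm and thickness 11 mm, joined by a core cylinder of radius 50 mm and height 212 mm. The lower flange rests on z = 0 and the three cylinders share a vertical axis.


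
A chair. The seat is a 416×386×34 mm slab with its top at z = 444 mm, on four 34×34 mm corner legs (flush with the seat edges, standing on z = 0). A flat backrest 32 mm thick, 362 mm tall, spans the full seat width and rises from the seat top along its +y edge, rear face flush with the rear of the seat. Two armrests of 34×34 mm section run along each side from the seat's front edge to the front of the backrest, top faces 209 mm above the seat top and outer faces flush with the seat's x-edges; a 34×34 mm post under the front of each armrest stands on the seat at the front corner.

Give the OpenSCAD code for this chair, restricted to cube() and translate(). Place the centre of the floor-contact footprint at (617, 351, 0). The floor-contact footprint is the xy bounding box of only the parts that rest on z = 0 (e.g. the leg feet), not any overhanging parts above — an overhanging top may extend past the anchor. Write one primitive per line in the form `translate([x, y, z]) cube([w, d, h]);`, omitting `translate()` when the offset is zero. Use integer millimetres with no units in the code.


translate([409, 158, 410]) cube([416, 386, 34]);
translate([409, 158, 0]) cube([34, 34, 410]);
translate([791, 158, 0]) cube([34, 34, 410]);
translate([409, 510, 0]) cube([34, 34, 410]);
translate([791, 510, 0]) cube([34, 34, 410]);
translate([409, 512, 444]) cube([416, 32, 362]);
translate([409, 158, 619]) cube([34, 354, 34]);
translate([791, 158, 619]) cube([34, 354, 34]);
translate([409, 158, 444]) cube([34, 34, 175]);
translate([791, 158, 444]) cube([34, 34, 175]);


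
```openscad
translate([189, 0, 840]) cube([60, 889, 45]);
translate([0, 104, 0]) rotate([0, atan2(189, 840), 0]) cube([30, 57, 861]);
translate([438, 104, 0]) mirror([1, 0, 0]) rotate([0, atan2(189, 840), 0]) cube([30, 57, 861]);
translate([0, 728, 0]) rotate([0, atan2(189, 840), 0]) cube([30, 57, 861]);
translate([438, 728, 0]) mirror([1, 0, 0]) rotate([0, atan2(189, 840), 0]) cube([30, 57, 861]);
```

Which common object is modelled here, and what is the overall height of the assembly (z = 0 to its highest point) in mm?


A sawhorse. The overall height is 885 mm.

A beam across two mirrored pairs of raked legs — a sawhorse. The beam's underside is at z = 840 (matching the legs' vertical rise in atan2(189, 840)) and the beam is 45 mm tall, so its top is at 840 + 45 = 885 mm. The raked legs top out at the beam's underside, so that is the highest point.


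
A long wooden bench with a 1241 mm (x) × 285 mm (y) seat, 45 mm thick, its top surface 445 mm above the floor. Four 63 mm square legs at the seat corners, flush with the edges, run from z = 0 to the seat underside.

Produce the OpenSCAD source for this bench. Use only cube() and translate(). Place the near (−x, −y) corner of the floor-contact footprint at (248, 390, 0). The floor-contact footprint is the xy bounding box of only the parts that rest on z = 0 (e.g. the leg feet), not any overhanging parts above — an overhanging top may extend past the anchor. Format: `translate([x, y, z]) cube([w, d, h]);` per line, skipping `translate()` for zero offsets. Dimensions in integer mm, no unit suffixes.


translate([248, 390, 400]) cube([1241, 285, 45]);
translate([248, 390, 0]) cube([63, 63, 400]);
translate([248, 612, 0]) cube([63, 63, 400]);
translate([1426, 390, 0]) cube([63, 63, 400]);
translate([1426, 612, 0]) cube([63, 63, 400]);


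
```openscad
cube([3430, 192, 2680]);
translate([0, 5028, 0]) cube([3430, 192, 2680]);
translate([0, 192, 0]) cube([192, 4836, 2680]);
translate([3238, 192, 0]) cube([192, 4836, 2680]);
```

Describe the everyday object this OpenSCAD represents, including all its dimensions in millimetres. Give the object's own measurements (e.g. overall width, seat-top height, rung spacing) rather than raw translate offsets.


The wall frame of a small rectangular building: four walls, each 2680 mm tall and 192 mm thick, enclosing a footprint 3430 mm (x) by 5220 mm (y) outside-to-outside, with no floor or roof. The front and back walls (the −y and +y sides) span the full width; the two side walls fit between them.


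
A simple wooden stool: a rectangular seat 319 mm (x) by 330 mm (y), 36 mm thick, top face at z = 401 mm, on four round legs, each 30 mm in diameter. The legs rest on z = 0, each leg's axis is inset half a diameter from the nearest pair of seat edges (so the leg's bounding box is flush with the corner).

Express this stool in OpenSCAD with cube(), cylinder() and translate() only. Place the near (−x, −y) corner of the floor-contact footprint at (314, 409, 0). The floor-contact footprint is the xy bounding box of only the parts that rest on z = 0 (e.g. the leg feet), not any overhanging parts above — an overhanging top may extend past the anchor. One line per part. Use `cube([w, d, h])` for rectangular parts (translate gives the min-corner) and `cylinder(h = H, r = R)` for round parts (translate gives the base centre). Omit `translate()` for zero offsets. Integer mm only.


// leg_h = 401 - 36 = 365
translate([314, 409, 365]) cube([319, 330, 36]);
translate([329, 424, 0]) cylinder(h = 365, r = 15);
translate([618, 424, 0]) cylinder(h = 365, r = 15);
translate([329, 724, 0]) cylinder(h = 365, r = 15);
translate([618, 724, 0]) cylinder(h = 365, r = 15);


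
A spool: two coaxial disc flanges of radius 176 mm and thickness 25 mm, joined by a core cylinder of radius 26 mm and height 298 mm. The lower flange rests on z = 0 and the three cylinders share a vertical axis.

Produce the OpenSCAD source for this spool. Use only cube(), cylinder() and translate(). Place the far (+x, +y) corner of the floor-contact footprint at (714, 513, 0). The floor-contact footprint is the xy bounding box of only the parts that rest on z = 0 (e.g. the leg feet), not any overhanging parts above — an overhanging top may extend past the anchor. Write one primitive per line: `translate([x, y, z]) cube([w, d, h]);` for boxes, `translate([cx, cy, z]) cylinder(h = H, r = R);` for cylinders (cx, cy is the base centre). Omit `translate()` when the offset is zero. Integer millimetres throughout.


translate([538, 337, 0]) cylinder(h = 25, r = 176);
translate([538, 337, 25]) cylinder(h = 298, r = 26);
translate([538, 337, 323]) cylinder(h = 25, r = 176);


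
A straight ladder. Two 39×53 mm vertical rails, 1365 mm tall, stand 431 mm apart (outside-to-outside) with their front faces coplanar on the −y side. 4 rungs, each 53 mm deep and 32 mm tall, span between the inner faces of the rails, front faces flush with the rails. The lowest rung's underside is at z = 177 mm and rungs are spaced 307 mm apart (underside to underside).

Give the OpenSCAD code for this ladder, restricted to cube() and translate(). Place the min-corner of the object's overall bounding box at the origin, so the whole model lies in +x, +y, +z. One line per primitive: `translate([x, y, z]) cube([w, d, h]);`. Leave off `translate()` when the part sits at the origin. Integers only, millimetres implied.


cube([39, 53, 1365]);
translate([392, 0, 0]) cube([39, 53, 1365]);
translate([39, 0, 177]) cube([353, 53, 32]);
translate([39, 0, 484]) cube([353, 53, 32]);
translate([39, 0, 791]) cube([353, 53, 32]);
translate([39, 0, 1098]) cube([353, 53, 32]);


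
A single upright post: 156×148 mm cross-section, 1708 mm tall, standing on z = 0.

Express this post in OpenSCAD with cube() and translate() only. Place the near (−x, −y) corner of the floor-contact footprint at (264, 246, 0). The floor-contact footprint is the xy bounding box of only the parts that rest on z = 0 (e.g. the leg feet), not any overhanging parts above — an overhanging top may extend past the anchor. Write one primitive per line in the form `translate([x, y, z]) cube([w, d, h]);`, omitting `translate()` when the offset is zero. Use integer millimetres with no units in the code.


translate([264, 246, 0]) cube([156, 148, 1708]);


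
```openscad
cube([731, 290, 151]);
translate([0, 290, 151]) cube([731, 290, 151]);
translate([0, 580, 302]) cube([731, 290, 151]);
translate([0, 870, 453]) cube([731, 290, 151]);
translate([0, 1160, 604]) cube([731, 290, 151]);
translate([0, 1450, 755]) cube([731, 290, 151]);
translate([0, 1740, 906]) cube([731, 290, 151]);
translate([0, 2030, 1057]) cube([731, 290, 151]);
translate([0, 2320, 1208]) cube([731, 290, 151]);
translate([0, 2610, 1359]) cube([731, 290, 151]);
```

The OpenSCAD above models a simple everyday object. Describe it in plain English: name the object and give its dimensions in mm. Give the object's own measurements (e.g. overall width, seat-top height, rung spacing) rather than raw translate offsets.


A straight staircase of 10 solid steps. Each step is 731 mm wide (x), 290 mm deep (y, the going) and 151 mm tall (the rise). The first step rests on the floor; each subsequent step sits one going further in +y and one rise higher in +z, directly behind and above the previous step with no overlap.


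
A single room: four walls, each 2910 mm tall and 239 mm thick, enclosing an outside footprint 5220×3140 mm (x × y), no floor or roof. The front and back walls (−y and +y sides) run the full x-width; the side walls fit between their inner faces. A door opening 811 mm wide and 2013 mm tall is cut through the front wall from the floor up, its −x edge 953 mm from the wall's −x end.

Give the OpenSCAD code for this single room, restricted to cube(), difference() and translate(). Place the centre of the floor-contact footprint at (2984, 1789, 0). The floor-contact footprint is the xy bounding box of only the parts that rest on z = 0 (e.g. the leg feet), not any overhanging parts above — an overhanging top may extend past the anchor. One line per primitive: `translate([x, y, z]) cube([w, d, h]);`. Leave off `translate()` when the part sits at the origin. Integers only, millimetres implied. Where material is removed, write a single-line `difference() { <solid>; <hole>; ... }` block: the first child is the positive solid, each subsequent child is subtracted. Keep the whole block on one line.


difference() { translate([374, 219, 0]) cube([5220, 239, 2910]); translate([1327, 219, 0]) cube([811, 239, 2013]); }
translate([374, 3120, 0]) cube([5220, 239, 2910]);
translate([374, 458, 0]) cube([239, 2662, 2910]);
translate([5355, 458, 0]) cube([239, 2662, 2910]);


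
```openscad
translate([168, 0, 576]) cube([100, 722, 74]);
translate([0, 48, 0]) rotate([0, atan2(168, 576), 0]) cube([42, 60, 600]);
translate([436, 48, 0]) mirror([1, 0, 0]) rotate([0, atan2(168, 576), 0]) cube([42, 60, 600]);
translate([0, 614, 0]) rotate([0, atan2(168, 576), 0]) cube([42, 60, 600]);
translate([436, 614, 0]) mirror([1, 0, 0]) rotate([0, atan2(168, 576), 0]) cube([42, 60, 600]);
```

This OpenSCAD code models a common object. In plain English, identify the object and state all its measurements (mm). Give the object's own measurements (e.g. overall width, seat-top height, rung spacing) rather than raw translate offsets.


A sawhorse. A 100×722×74 mm beam (x, y, z) sits on two A-frame leg pairs. Each pair is two raked legs of 42×60 mm section (60 mm along y) splaying symmetrically in x. Each leg rises 576 mm vertically over 168 mm of horizontal reach and is 600 mm long along its own axis. Every leg's outer bottom edge rests on the floor and its outer top edge meets a bottom edge of the beam — the left legs (tilting toward +x) meet the beam's −x bottom edge, the right legs (their mirror images, tilting toward −x) meet its +x bottom edge — so the leg tops tuck under the beam, the beam's underside is 576 mm above the floor, and the feet are 436 mm apart outside-to-outside with the beam centred between them. The two leg pairs are set in 48 mm from either end of the beam.


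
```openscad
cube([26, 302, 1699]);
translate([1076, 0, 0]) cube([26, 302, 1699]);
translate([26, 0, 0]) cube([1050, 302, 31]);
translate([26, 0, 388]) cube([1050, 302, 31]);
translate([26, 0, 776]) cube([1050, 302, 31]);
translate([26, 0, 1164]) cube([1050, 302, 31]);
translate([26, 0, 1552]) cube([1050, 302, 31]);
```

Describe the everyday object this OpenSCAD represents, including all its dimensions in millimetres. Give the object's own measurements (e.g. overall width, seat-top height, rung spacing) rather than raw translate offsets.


An open bookshelf. Two side panels, each 26 mm thick, 302 mm deep and 1699 mm tall, stand 1102 mm apart (outside-to-outside). Between them sit 5 shelves, each 31 mm thick and 302 mm deep, spanning the full gap between the sides. The bottom shelf rests on the floor (its underside at z = 0) and the clear gap between one shelf's top and the next shelf's underside is 357 mm.


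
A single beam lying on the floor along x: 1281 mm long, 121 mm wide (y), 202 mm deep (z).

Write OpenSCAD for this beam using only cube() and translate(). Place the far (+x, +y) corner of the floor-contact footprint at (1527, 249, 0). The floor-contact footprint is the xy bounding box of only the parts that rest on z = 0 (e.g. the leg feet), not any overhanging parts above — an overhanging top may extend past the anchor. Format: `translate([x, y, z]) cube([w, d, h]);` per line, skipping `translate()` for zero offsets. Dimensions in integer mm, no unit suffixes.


translate([246, 128, 0]) cube([1281, 121, 202]);


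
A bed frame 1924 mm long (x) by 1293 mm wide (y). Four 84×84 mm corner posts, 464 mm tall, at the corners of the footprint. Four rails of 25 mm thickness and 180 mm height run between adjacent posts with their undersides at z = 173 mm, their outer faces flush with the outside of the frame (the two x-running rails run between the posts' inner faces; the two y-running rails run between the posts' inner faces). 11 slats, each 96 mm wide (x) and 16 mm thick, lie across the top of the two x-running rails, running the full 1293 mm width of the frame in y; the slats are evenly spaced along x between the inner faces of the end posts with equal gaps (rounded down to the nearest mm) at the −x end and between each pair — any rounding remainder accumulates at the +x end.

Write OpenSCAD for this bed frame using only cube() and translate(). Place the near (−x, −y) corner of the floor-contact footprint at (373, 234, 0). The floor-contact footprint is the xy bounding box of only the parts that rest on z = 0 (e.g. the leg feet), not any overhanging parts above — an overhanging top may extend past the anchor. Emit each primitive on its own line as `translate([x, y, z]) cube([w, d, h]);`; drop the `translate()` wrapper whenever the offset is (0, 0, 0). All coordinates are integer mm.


// slat z = rail_z + rail_h = 173 + 180 = 353
// slat gap = ⌊(1756 − 11·96) / 12⌋ = 58
translate([373, 234, 0]) cube([84, 84, 464]);
translate([373, 1443, 0]) cube([84, 84, 464]);
translate([2213, 234, 0]) cube([84, 84, 464]);
translate([2213, 1443, 0]) cube([84, 84, 464]);
translate([457, 234, 173]) cube([1756, 25, 180]);
translate([457, 1502, 173]) cube([1756, 25, 180]);
translate([373, 318, 173]) cube([25, 1125, 180]);
translate([2272, 318, 173]) cube([25, 1125, 180]);
translate([515, 234, 353]) cube([96, 1293, 16]);
translate([669, 234, 353]) cube([96, 1293, 16]);
translate([823, 234, 353]) cube([96, 1293, 16]);
translate([977, 234, 353]) cube([96, 1293, 16]);
translate([1131, 234, 353]) cube([96, 1293, 16]);
translate([1285, 234, 353]) cube([96, 1293, 16]);
translate([1439, 234, 353]) cube([96, 1293, 16]);
translate([1593, 234, 353]) cube([96, 1293, 16]);
translate([1747, 234, 353]) cube([96, 1293, 16]);
translate([1901, 234, 353]) cube([96, 1293, 16]);
translate([2055, 234, 353]) cube([96, 1293, 16]);


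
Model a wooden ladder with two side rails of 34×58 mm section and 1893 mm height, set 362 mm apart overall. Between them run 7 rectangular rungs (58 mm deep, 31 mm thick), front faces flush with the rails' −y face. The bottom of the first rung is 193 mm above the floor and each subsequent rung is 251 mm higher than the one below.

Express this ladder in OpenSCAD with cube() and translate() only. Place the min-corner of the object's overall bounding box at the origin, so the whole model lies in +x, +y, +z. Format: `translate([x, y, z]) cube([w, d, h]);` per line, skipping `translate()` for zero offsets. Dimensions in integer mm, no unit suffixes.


cube([34, 58, 1893]);
translate([328, 0, 0]) cube([34, 58, 1893]);
translate([34, 0, 193]) cube([294, 58, 31]);
translate([34, 0, 444]) cube([294, 58, 31]);
translate([34, 0, 695]) cube([294, 58, 31]);
translate([34, 0, 946]) cube([294, 58, 31]);
translate([34, 0, 1197]) cube([294, 58, 31]);
translate([34, 0, 1448]) cube([294, 58, 31]);
translate([34, 0, 1699]) cube([294, 58, 31]);


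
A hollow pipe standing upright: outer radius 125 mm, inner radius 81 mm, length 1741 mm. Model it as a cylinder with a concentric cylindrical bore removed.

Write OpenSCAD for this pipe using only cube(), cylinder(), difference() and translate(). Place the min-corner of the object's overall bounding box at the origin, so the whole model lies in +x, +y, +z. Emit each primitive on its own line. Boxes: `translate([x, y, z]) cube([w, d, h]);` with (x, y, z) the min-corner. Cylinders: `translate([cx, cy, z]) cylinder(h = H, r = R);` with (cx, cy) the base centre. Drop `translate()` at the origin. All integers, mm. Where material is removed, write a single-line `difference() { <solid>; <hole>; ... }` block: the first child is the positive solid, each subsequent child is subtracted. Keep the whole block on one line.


difference() { translate([125, 125, 0]) cylinder(h = 1741, r = 125); translate([125, 125, 0]) cylinder(h = 1741, r = 81); }


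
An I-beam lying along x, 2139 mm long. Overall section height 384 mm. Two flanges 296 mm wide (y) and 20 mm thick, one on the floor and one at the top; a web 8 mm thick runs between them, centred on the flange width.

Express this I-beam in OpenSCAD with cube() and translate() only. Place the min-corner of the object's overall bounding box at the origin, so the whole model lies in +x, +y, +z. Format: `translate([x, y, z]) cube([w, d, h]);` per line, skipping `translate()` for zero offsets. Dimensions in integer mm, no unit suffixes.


cube([2139, 296, 20]);
translate([0, 144, 20]) cube([2139, 8, 344]);
translate([0, 0, 364]) cube([2139, 296, 20]);


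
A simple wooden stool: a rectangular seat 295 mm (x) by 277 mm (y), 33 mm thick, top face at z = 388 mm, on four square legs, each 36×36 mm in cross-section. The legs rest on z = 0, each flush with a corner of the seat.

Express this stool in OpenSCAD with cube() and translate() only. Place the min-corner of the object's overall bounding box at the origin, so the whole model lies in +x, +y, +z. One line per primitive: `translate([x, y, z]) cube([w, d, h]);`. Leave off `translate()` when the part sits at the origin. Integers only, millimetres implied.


// leg_h = 388 - 33 = 355
translate([0, 0, 355]) cube([295, 277, 33]);
cube([36, 36, 355]);
translate([259, 0, 0]) cube([36, 36, 355]);
translate([0, 241, 0]) cube([36, 36, 355]);
translate([259, 241, 0]) cube([36, 36, 355]);


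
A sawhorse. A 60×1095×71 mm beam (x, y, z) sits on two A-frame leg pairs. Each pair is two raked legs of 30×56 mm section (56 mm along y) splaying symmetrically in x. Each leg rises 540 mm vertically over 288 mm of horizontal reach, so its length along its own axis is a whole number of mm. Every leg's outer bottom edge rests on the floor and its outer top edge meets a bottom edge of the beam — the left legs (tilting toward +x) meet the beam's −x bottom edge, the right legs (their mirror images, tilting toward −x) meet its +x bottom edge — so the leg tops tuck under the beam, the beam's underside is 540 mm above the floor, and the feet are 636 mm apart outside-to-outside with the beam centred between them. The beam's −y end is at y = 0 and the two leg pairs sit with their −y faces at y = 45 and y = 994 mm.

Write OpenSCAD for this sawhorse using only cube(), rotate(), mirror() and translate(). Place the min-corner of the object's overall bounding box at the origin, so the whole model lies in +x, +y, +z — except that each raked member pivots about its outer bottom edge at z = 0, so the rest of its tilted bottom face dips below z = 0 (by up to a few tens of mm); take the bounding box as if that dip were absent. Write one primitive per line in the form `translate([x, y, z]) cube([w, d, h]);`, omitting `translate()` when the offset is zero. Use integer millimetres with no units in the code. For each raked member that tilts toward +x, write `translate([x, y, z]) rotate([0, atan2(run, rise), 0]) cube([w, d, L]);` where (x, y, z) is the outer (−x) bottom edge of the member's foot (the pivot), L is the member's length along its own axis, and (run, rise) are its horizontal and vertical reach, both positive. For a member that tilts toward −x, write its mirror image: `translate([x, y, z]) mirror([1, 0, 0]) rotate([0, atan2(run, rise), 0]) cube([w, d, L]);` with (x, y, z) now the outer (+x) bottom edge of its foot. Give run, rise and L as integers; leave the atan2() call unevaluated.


// leg length = √(288² + 540²) = 612
// right-leg outer foot x = 2·288 + 60 = 636
// beam min-corner = (288, 0, 540)
translate([288, 0, 540]) cube([60, 1095, 71]);
translate([0, 45, 0]) rotate([0, atan2(288, 540), 0]) cube([30, 56, 612]);
translate([636, 45, 0]) mirror([1, 0, 0]) rotate([0, atan2(288, 540), 0]) cube([30, 56, 612]);
translate([0, 994, 0]) rotate([0, atan2(288, 540), 0]) cube([30, 56, 612]);
translate([636, 994, 0]) mirror([1, 0, 0]) rotate([0, atan2(288, 540), 0]) cube([30, 56, 612]);


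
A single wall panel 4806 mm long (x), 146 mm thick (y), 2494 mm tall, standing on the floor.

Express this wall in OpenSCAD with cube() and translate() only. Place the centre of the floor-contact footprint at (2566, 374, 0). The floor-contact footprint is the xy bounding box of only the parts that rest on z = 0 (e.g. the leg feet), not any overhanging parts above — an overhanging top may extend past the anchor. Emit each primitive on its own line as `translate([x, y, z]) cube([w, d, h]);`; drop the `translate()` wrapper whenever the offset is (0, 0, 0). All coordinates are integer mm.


translate([163, 301, 0]) cube([4806, 146, 2494]);


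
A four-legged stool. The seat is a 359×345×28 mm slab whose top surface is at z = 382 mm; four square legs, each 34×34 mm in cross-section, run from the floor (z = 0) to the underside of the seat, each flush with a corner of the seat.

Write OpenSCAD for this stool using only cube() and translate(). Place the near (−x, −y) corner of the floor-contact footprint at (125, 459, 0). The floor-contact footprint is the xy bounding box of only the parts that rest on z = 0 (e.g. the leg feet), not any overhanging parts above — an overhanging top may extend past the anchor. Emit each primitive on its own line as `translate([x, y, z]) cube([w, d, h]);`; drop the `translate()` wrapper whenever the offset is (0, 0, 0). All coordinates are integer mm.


translate([125, 459, 354]) cube([359, 345, 28]);
translate([125, 459, 0]) cube([34, 34, 354]);
translate([450, 459, 0]) cube([34, 34, 354]);
translate([125, 770, 0]) cube([34, 34, 354]);
translate([450, 770, 0]) cube([34, 34, 354]);


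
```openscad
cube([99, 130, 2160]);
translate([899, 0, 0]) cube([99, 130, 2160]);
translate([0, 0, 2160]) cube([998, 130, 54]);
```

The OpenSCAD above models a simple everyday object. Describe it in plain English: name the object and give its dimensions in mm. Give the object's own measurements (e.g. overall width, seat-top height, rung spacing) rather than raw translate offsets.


A door frame. The clear opening is 800 mm wide and 2160 mm high. Two 99 mm wide jambs, 130 mm deep, stand either side of the opening from the floor to the top of the opening. A 54 mm thick head sits across the top of both jambs, spanning the full outside width of the frame.


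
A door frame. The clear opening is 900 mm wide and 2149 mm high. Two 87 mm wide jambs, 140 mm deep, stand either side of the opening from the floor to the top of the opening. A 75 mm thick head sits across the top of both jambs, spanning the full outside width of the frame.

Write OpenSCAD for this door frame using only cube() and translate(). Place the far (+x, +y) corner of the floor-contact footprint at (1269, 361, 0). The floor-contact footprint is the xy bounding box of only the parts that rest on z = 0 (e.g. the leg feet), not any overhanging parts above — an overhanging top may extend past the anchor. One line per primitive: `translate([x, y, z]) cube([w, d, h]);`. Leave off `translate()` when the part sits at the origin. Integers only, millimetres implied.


translate([195, 221, 0]) cube([87, 140, 2149]);
translate([1182, 221, 0]) cube([87, 140, 2149]);
translate([195, 221, 2149]) cube([1074, 140, 75]);


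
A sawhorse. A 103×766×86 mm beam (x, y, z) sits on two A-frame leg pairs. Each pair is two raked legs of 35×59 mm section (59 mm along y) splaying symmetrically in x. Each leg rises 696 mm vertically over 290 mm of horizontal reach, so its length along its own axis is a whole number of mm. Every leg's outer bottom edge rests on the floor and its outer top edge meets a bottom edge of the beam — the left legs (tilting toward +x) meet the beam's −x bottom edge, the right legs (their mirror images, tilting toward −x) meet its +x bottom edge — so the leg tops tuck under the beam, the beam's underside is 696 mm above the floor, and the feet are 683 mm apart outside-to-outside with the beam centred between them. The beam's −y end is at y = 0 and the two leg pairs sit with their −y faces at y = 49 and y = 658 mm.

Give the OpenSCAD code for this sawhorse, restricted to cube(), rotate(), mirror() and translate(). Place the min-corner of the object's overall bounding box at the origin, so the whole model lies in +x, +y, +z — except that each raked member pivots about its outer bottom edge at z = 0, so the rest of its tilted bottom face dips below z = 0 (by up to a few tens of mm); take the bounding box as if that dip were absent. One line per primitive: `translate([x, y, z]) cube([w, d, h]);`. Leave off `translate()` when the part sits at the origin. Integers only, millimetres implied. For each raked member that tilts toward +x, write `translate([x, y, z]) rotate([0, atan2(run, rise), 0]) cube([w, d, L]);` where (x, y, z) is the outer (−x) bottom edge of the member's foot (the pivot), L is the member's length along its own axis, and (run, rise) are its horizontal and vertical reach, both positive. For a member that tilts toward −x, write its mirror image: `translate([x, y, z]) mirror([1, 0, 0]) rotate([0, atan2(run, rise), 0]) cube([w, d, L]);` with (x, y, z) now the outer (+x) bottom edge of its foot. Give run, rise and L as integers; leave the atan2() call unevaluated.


// leg length = √(290² + 696²) = 754
// right-leg outer foot x = 2·290 + 103 = 683
// beam min-corner = (290, 0, 696)
translate([290, 0, 696]) cube([103, 766, 86]);
translate([0, 49, 0]) rotate([0, atan2(290, 696), 0]) cube([35, 59, 754]);
translate([683, 49, 0]) mirror([1, 0, 0]) rotate([0, atan2(290, 696), 0]) cube([35, 59, 754]);
translate([0, 658, 0]) rotate([0, atan2(290, 696), 0]) cube([35, 59, 754]);
translate([683, 658, 0]) mirror([1, 0, 0]) rotate([0, atan2(290, 696), 0]) cube([35, 59, 754]);


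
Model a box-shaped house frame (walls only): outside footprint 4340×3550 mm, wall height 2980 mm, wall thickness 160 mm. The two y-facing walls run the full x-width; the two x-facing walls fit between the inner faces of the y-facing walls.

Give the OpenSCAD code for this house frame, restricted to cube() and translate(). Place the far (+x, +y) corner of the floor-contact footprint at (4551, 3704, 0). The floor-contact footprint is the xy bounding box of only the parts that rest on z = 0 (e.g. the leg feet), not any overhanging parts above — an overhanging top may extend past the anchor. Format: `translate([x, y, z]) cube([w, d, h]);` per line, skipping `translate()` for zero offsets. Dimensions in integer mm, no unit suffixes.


translate([211, 154, 0]) cube([4340, 160, 2980]);
translate([211, 3544, 0]) cube([4340, 160, 2980]);
translate([211, 314, 0]) cube([160, 3230, 2980]);
translate([4391, 314, 0]) cube([160, 3230, 2980]);


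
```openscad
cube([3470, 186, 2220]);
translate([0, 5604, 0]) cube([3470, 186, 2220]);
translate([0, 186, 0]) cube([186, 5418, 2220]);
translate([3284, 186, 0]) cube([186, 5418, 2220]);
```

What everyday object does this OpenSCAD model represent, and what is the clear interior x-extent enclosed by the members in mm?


A house (or room) frame. The interior width is 3098 mm.

Four 2220 mm walls enclosing a rectangle with no floor or roof — a room or house frame. Outside width is 3470 mm and wall thickness is 186 mm, so the interior width is 3470 − 2 × 186 = 3098 mm.


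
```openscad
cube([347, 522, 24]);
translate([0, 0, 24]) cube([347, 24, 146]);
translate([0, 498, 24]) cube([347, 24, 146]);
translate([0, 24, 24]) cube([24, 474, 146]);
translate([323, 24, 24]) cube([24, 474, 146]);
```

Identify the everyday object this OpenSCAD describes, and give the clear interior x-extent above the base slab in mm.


An open box. The internal width is 299 mm.

A 347×522 base slab with four walls standing on it — an open box. The base is 347 mm wide and the walls are 24 mm thick, so the internal width is 347 − 2 × 24 = 299 mm.


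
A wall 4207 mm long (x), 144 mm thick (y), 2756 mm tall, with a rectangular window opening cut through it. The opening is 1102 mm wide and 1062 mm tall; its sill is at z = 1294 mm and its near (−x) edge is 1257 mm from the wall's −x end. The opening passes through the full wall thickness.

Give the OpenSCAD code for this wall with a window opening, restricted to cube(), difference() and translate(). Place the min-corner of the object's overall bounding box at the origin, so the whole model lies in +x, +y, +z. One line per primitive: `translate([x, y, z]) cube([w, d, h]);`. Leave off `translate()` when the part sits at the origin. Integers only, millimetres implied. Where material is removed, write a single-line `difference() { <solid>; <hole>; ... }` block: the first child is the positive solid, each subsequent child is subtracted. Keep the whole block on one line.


difference() { cube([4207, 144, 2756]); translate([1257, 0, 1294]) cube([1102, 144, 1062]); }


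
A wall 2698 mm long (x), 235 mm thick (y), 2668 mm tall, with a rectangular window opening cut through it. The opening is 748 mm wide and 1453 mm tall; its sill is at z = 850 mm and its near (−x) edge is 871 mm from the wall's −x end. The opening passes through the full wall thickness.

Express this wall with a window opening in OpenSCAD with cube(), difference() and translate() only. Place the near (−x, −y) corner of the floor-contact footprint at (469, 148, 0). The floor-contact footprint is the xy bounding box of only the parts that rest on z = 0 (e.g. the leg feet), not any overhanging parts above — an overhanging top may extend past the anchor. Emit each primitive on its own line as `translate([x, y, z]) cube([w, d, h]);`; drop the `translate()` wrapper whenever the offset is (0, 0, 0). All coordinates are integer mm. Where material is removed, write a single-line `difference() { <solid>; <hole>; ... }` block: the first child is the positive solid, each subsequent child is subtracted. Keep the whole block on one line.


difference() { translate([469, 148, 0]) cube([2698, 235, 2668]); translate([1340, 148, 850]) cube([748, 235, 1453]); }


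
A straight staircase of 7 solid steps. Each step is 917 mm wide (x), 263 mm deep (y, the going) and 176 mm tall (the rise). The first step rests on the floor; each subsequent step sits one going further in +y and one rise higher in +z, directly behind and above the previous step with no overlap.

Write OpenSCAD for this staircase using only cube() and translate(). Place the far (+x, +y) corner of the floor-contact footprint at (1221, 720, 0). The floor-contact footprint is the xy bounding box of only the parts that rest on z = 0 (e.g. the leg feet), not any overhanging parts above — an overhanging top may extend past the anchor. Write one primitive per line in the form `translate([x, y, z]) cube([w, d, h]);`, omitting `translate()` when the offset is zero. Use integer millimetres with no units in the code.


translate([304, 457, 0]) cube([917, 263, 176]);
translate([304, 720, 176]) cube([917, 263, 176]);
translate([304, 983, 352]) cube([917, 263, 176]);
translate([304, 1246, 528]) cube([917, 263, 176]);
translate([304, 1509, 704]) cube([917, 263, 176]);
translate([304, 1772, 880]) cube([917, 263, 176]);
translate([304, 2035, 1056]) cube([917, 263, 176]);


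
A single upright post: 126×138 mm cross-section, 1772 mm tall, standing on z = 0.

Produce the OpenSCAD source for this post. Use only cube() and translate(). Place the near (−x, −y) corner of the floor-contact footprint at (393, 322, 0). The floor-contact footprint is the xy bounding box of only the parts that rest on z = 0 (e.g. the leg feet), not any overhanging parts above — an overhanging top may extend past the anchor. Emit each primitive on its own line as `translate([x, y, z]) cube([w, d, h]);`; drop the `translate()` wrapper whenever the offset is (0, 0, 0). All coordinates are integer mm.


translate([393, 322, 0]) cube([126, 138, 1772]);


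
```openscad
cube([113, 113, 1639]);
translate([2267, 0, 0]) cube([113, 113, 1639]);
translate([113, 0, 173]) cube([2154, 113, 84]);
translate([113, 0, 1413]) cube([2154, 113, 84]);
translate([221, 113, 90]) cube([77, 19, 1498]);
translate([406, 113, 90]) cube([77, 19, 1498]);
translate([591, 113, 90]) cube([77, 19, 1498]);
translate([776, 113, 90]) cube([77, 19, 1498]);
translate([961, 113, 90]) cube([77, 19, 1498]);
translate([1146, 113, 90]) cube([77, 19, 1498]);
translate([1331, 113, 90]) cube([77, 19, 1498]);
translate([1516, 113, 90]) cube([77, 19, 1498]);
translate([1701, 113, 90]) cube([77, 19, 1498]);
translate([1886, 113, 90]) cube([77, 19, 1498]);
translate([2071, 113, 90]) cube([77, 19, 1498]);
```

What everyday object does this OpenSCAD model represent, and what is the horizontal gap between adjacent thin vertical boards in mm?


A fence section. The picket gap is 108 mm.

Two posts, two rails, 11 pickets — a fence section. Span 2154 mm holds 11 pickets of 77 mm with 12 equal gaps: ⌊(2154 − 11·77) / 12⌋ = 108 mm.


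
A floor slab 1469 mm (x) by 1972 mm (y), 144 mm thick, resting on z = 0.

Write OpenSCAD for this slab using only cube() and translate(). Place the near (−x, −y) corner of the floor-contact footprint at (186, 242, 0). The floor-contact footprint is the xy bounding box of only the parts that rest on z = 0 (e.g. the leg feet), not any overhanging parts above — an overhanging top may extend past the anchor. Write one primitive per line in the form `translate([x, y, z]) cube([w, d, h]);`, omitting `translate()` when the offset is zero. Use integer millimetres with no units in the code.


translate([186, 242, 0]) cube([1469, 1972, 144]);


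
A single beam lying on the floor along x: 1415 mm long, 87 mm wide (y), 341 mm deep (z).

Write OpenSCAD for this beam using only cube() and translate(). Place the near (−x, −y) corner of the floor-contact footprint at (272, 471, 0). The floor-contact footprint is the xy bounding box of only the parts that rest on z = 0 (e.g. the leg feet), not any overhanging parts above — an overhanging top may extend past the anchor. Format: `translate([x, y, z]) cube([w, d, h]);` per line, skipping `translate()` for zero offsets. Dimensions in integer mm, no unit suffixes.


translate([272, 471, 0]) cube([1415, 87, 341]);


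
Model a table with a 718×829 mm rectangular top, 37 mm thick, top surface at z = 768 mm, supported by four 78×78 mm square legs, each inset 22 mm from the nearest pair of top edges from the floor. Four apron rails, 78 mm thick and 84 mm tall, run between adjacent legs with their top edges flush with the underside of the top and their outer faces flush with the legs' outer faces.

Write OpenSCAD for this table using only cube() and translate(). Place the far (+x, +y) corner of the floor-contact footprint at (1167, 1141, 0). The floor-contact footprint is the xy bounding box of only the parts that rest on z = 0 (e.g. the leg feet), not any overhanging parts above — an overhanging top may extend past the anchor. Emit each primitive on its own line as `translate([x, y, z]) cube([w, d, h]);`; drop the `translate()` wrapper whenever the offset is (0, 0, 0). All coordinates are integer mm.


// leg_h = 768 - 37 = 731
// apron z = 731 - 84 = 647
translate([471, 334, 731]) cube([718, 829, 37]);
translate([493, 356, 0]) cube([78, 78, 731]);
translate([1089, 356, 0]) cube([78, 78, 731]);
translate([493, 1063, 0]) cube([78, 78, 731]);
translate([1089, 1063, 0]) cube([78, 78, 731]);
translate([571, 356, 647]) cube([518, 78, 84]);
translate([571, 1063, 647]) cube([518, 78, 84]);
translate([493, 434, 647]) cube([78, 629, 84]);
translate([1089, 434, 647]) cube([78, 629, 84]);


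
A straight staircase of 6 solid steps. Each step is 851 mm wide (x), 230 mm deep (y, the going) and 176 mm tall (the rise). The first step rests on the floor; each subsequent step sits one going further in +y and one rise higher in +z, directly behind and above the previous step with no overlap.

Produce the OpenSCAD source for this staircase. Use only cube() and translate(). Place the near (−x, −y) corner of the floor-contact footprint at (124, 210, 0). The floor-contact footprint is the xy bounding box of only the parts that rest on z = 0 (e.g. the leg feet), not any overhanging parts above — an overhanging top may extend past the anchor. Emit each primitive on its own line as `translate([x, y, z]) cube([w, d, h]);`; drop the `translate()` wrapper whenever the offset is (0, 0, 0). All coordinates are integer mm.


translate([124, 210, 0]) cube([851, 230, 176]);
translate([124, 440, 176]) cube([851, 230, 176]);
translate([124, 670, 352]) cube([851, 230, 176]);
translate([124, 900, 528]) cube([851, 230, 176]);
translate([124, 1130, 704]) cube([851, 230, 176]);
translate([124, 1360, 880]) cube([851, 230, 176]);


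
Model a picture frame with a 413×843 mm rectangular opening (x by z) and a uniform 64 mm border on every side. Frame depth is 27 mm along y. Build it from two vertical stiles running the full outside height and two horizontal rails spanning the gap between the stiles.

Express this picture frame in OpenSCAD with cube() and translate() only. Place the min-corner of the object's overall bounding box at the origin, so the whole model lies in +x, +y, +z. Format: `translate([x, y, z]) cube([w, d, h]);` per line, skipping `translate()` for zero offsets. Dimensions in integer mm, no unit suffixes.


cube([64, 27, 971]);
translate([477, 0, 0]) cube([64, 27, 971]);
translate([64, 0, 0]) cube([413, 27, 64]);
translate([64, 0, 907]) cube([413, 27, 64]);


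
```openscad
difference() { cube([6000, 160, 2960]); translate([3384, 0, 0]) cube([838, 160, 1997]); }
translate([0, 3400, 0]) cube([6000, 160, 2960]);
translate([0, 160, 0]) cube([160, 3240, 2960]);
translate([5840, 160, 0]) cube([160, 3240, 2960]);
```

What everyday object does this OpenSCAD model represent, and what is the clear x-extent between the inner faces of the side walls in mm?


A single room. The interior width is 5680 mm.

Four walls enclosing a rectangle with a door in the front wall — a room. Outside width 6000 minus two 160 mm walls gives 5680 mm.
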